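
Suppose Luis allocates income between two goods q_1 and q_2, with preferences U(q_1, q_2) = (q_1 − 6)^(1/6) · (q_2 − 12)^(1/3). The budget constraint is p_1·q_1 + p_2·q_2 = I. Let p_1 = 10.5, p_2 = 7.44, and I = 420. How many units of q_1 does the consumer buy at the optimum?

MRS = (1/2)·(q_2−12)/(q_1−6). Tangency with p_1/p_2 gives q_2−12 = 2·(p_1/p_2)·(q_1−6).
After buying the subsistence bundle (6, 12), a share 1/3 of the remaining income goes to q_1: q_1* = 6 + 1/3·(I − 6p_1 − 12p_2)/p_1.
Discretionary income = 420 − 6·10.5 − 12·7.44 = 267.72; q_1* = 6 + 1/3·267.72/10.5 = 14.499.

q_1* = 14.499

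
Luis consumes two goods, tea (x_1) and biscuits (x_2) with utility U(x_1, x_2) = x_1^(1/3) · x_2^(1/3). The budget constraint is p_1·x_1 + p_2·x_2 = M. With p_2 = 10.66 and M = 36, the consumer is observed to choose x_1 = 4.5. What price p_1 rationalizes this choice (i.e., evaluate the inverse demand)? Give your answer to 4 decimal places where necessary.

p_1 = 4

Tangency: MRS = x_2/x_1 = p_1/p_2.
Rearranging, p_2·x_2 = p_1·x_1. Substituting into the budget gives p_1·x_1·(1 + 1) = M.
Demand: x_1*(p_1,p_2,M) = 0.5·M/p_1 and x_2* = 0.5·M/p_2.
Set x_1* = 4.5 in the demand function and solve for p_1: p_1 = 4.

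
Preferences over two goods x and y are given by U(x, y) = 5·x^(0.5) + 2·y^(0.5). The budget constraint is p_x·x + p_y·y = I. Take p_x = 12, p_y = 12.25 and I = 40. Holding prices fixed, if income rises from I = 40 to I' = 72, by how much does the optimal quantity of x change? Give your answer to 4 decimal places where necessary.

Δx* = 2.3053

MRS = MU_x/MU_y = (5/2)·(y/x)^(0.5). Set equal to p_x/p_y.
Hence y/x = ((2/5)·p_x/p_y)^(1/(0.5)), i.e. raised to the 2 power.
Substitute y = (y/x)·x into the budget: x* = I/(p_x + p_y·(y/x)).
Numerically y/x = 0.153536, so x* = 40/(12 + 12.25·0.153536) = 2.8817.
At I' = 72: x* = 5.187. Change: 5.187 − 2.8817 = 2.3053.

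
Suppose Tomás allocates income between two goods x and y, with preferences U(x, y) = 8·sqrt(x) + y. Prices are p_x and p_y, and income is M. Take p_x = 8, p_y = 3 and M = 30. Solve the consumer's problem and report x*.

MU_x = 4/√x, MU_y = 1. Tangency: 4/√x = p_x/p_y.
Solve: √x = 4·p_y/p_x, so x*(p_x,p_y) = (4·p_y/p_x)², and y* = (M − p_x·x*)/p_y.
Plugging in: x* = (4·3/8)² = 2.25.

x* = 2.25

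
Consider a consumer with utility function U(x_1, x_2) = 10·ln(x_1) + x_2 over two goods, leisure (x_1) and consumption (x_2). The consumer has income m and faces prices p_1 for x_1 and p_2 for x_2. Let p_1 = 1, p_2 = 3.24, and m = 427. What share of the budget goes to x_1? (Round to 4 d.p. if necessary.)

Set MRS = p_1/p_2: (10/x_1)/1 = p_1/p_2.
So x_1*(p_1,p_2) = 10·p_2/p_1, independent of income; and x_2* = (m − 10·p_2)/p_2.
At the given prices: x_1* = 10·3.24/1 = 32.4, and x_2* = 121.7901.
Expenditure on x_1: 1·32.4 = 32.4; share = 0.0759.

share on x_1 = 0.0759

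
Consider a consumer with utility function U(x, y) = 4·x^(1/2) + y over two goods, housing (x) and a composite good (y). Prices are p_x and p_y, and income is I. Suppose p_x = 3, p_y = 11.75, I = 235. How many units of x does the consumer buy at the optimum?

x* = 61.3611

Utility is quasi-linear in y; the FOC for x is 2/√x = p_x/p_y.
Solve: √x = 2·p_y/p_x, so x*(p_x,p_y) = (2·p_y/p_x)², and y* = (I − p_x·x*)/p_y.
Plugging in: x* = (2·11.75/3)² = 61.3611.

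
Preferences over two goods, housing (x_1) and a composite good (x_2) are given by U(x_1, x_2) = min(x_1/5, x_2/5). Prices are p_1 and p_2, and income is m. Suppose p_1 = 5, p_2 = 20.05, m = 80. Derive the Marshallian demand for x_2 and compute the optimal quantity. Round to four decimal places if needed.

x_2* = 3.1936

With perfect complements, no substitution: consume in ratio x_1:x_2 = 5:5.
Budget: p_1·x_1 + p_2·x_1 = m, so (5·p_1 + 5·p_2)·x_1 = 5·m.
Demand: x_1*(p_1,p_2,m) = 5·m/(5·p_1 + 5·p_2), x_2* = 5·m/(5·p_1 + 5·p_2).
Here 5·5 + 5·20.05 = 125.25, giving x_2* = 3.1936.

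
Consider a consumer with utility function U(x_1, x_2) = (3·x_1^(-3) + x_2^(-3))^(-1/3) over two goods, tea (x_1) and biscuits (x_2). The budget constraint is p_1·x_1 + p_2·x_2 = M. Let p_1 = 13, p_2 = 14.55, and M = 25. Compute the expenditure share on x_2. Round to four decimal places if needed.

share on x_2 = 0.4526

MU_x_1 ∝ 3·x_1^(-4), MU_x_2 ∝ x_2^(-4), so MRS = 3·(x_2/x_1)^(4) = p_1/p_2.
Hence x_2/x_1 = ((1/3)·p_1/p_2)^(1/(4)), i.e. raised to the 0.25 power.
Substitute x_2 = (x_2/x_1)·x_1 into the budget: x_1* = M/(p_1 + p_2·(x_2/x_1)).
Numerically x_2/x_1 = 0.738737, so x_1* = 25/(13 + 14.55·0.738737) = 1.0527 and x_2* = 0.738737·1.0527 = 0.7777.
Expenditure on x_2: 14.55·0.7777 = 11.315; share = 0.4526.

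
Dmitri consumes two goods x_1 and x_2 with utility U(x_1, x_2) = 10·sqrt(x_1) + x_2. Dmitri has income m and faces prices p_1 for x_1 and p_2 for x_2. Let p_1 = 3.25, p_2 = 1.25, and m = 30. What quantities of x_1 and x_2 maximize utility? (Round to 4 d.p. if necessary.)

Plugging in: x_1* = (5·1.25/3.25)² = 3.6982, x_2* = 14.3846.

x_1* = 3.6982, x_2* = 14.3846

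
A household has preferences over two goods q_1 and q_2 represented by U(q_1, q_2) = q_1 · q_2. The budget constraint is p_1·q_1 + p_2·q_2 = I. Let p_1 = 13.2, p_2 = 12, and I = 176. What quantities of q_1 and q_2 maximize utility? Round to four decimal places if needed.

q_1* = 6.6667, q_2* = 7.3333

The MRS is q_2/q_1. Set MRS = p_1/p_2.
So p_2·q_2 = p_1·q_1; combined with the budget, a share 0.5 of income goes to q_1.
Demand: q_1*(p_1,p_2,I) = 0.5·I/p_1 and q_2* = 0.5·I/p_2.
At p_1=13.2, p_2=12, I=176: q_1* = 0.5·176/13.2 = 6.6667, q_2* = 7.3333.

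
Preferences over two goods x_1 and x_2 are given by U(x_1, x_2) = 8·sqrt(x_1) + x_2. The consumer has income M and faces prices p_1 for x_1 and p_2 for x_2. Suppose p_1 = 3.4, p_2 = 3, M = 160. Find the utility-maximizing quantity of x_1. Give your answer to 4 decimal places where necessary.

MU_x_1 = 4/√x_1, MU_x_2 = 1. Tangency: 4/√x_1 = p_1/p_2.
Solve: √x_1 = 4·p_2/p_1, so x_1*(p_1,p_2) = (4·p_2/p_1)², and x_2* = (M − p_1·x_1*)/p_2.
Plugging in: x_1* = (4·3/3.4)² = 12.4567.

x_1* = 12.4567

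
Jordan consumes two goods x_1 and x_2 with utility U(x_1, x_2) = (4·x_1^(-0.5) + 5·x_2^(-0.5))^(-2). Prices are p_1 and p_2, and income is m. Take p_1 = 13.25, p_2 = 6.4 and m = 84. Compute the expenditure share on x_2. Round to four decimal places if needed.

From the CES first-order condition, (4/5)·(x_2/x_1)^(1.5) = p_1/p_2.
Solve for the ratio: x_2/x_1 = [(5/4)·p_1/p_2]^(2/3).
With the ratio pinned down, the budget gives x_1* = m/(p_1 + p_2·(x_2/x_1)) and x_2* = (x_2/x_1)·x_1*.
Numerically x_2/x_1 = 1.884939, so x_1* = 84/(13.25 + 6.4·1.884939) = 3.3184 and x_2* = 1.884939·3.3184 = 6.2549.
Expenditure on x_2: 6.4·6.2549 = 40.0316; share = 0.4766.

share on x_2 = 0.4766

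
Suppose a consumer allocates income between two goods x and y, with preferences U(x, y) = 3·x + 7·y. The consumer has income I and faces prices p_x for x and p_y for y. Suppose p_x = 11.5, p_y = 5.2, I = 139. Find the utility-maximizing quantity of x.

Perfect substitutes: compare marginal utility per dollar. 3/p_x vs 7/p_y → 0.2609 vs 1.3462.
y gives more utility per dollar, so spend all income on y: y* = I/p_y, x* = 0.
Numerically: x* = 0, y* = 26.7308.

x* = 0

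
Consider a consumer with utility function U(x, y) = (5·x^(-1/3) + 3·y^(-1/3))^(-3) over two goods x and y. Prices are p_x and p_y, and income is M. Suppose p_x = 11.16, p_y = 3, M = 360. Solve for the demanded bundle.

MRS = MU_x/MU_y = (5/3)·(y/x)^(4/3). Set equal to p_x/p_y.
Solve for the ratio: y/x = [(3/5)·p_x/p_y]^(0.75).
With the ratio pinned down, the budget gives x* = M/(p_x + p_y·(y/x)) and y* = (y/x)·x*.
Numerically y/x = 1.826084, so x* = 360/(11.16 + 3·1.826084) = 21.6369 and y* = 1.826084·21.6369 = 39.5108.

x* = 21.6369, y* = 39.5108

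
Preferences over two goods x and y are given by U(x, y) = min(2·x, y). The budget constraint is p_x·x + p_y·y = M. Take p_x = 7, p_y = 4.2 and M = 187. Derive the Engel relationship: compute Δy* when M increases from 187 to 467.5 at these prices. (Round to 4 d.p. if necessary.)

Δy* = 36.4286

Demand: x*(p_x,p_y,M) = M/(p_x + 2·p_y), y* = 2·M/(p_x + 2·p_y).
Here 7 + 2·4.2 = 15.4, giving y* = 24.2857.
At M' = 467.5: y* = 60.7143. Change: 60.7143 − 24.2857 = 36.4286.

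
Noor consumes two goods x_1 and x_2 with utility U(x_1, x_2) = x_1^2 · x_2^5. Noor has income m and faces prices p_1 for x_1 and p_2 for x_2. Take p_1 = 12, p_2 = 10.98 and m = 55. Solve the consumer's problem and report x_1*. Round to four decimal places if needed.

x_1* = 1.3095

MU_x_1/MU_x_2 = (2·x_2)/(5·x_1); tangency sets this equal to p_1/p_2.
Rearranging, p_2·x_2 = (5/2)·p_1·x_1. Substituting into the budget gives p_1·x_1·(1 + (5/2)) = m.
Demand: x_1*(p_1,p_2,m) = 2/7·m/p_1 and x_2* = 5/7·m/p_2.
At p_1=12, p_2=10.98, m=55: x_1* = 2/7·55/12 = 1.3095.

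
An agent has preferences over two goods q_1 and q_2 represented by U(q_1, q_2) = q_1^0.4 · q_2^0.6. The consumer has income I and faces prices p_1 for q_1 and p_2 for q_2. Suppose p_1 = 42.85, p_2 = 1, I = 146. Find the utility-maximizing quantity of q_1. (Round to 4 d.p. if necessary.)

The MRS is (2/3)·q_2/q_1. Set MRS = p_1/p_2.
So 0.4·p_2·q_2 = 0.6·p_1·q_1; combined with the budget, a share 0.4 of income goes to q_1.
Demand: q_1*(p_1,p_2,I) = 0.4·I/p_1 and q_2* = 0.6·I/p_2.
At p_1=42.85, p_2=1, I=146: q_1* = 0.4·146/42.85 = 1.3629.

q_1* = 1.3629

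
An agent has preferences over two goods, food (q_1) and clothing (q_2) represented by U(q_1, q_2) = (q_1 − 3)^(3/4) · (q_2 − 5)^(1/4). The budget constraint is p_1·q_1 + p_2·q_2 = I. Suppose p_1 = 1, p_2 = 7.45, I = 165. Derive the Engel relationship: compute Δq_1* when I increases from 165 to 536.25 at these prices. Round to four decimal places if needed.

Discretionary income = 165 − 3·1 − 5·7.45 = 124.75; q_1* = 3 + 0.75·124.75/1 = 96.5625.
At I' = 536.25: q_1* = 375. Change: 375 − 96.5625 = 278.4375.

Δq_1* = 278.4375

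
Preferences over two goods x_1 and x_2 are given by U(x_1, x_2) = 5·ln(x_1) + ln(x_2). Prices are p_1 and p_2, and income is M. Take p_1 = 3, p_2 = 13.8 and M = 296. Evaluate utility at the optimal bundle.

V = 23.3211

At p_1=3, p_2=13.8, M=296: x_1* = 5/6·296/3 = 82.2222, x_2* = 3.5749.
Utility at the optimum: U(82.2222, 3.5749) = 23.3211.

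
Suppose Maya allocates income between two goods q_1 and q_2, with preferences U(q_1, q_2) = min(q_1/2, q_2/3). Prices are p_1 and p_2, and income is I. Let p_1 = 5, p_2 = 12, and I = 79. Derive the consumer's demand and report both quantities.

q_1* = 3.4348, q_2* = 5.1522

Leontief preferences: the optimum is at the kink where q_1/2 = q_2/3, i.e. q_2 = (3/2)·q_1.
Budget: p_1·q_1 + p_2·(3/2)·q_1 = I, so (2·p_1 + 3·p_2)·q_1 = 2·I.
Demand: q_1*(p_1,p_2,I) = 2·I/(2·p_1 + 3·p_2), q_2* = 3·I/(2·p_1 + 3·p_2).
Here 2·5 + 3·12 = 46, giving q_1* = 3.4348 and q_2* = 5.1522.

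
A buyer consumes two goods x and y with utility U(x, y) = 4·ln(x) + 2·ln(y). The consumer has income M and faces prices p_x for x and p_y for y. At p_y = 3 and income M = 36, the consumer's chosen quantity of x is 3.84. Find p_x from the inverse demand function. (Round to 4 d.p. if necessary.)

p_x = 6.25

Tangency: MRS = 2·y/x = p_x/p_y.
So 4·p_y·y = 2·p_x·x; combined with the budget, a share 2/3 of income goes to x.
Demand: x*(p_x,p_y,M) = 2/3·M/p_x and y* = 1/3·M/p_y.
Set x* = 3.84 in the demand function and solve for p_x: p_x = 6.25.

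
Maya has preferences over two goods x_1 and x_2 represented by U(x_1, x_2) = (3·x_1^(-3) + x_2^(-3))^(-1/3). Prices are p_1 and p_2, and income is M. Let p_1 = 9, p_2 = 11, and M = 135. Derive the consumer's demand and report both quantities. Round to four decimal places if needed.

MU_x_1 ∝ 3·x_1^(-4), MU_x_2 ∝ x_2^(-4), so MRS = 3·(x_2/x_1)^(4) = p_1/p_2.
Solve for the ratio: x_2/x_1 = [(1/3)·p_1/p_2]^(0.25).
Substitute x_2 = (x_2/x_1)·x_1 into the budget: x_1* = M/(p_1 + p_2·(x_2/x_1)).
Numerically x_2/x_1 = 0.722657, so x_1* = 135/(9 + 11·0.722657) = 7.965 and x_2* = 0.722657·7.965 = 5.7559.

x_1* = 7.965, x_2* = 5.7559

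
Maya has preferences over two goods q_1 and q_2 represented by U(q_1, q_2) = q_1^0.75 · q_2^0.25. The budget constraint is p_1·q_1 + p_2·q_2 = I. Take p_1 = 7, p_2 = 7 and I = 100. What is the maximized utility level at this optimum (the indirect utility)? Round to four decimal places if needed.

At p_1=7, p_2=7, I=100: q_1* = 0.75·100/7 = 10.7143, q_2* = 3.5714.
Utility at the optimum: U(10.7143, 3.5714) = 8.1411.

V = 8.1411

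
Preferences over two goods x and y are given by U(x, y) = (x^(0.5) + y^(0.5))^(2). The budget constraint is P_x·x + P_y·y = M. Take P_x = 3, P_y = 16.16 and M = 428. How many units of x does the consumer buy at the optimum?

x* = 120.3285

From the CES first-order condition, (y/x)^(0.5) = P_x/P_y.
Hence y/x = (P_x/P_y)^(1/(0.5)), i.e. raised to the 2 power.
Substitute y = (y/x)·x into the budget: x* = M/(P_x + P_y·(y/x)).
Numerically y/x = 0.034464, so x* = 428/(3 + 16.16·0.034464) = 120.3285.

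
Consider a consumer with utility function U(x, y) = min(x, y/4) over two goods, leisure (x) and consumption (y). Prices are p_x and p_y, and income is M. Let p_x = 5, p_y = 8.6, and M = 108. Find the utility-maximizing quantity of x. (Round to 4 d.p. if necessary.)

With perfect complements, no substitution: consume in ratio x:y = 1:4.
Budget: p_x·x + p_y·4·x = M, so (p_x + 4·p_y)·x = M.
Demand: x*(p_x,p_y,M) = M/(p_x + 4·p_y), y* = 4·M/(p_x + 4·p_y).
Here 5 + 4·8.6 = 39.4, giving x* = 2.7411.

x* = 2.7411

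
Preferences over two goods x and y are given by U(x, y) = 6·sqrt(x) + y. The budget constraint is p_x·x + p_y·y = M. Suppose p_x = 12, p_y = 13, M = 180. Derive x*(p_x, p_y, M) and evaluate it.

Set MRS = p_x/p_y: 3·x^(−1/2) = p_x/p_y.
Thus x* = (3·p_y/p_x)² — independent of M — with the rest of income spent on y.
Plugging in: x* = (3·13/12)² = 10.5625.

x* = 10.5625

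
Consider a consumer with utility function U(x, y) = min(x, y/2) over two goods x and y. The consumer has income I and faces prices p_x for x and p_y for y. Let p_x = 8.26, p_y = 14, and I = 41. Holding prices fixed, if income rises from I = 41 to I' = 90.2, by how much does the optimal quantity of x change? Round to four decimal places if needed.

Leontief preferences: the optimum is at the kink where x/1 = y/2, i.e. y = 2·x.
Budget: p_x·x + p_y·2·x = I, so (p_x + 2·p_y)·x = I.
Demand: x*(p_x,p_y,I) = I/(p_x + 2·p_y), y* = 2·I/(p_x + 2·p_y).
Here 8.26 + 2·14 = 36.26, giving x* = 1.1307.
At I' = 90.2: x* = 2.4876. Change: 2.4876 − 1.1307 = 1.3569.

Δx* = 1.3569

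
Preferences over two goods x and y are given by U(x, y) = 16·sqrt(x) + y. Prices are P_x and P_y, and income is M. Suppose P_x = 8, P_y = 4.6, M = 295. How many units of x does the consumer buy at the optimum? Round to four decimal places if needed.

x* = 21.16

MU_x = 8/√x, MU_y = 1. Tangency: 8/√x = P_x/P_y.
Solve: √x = 8·P_y/P_x, so x*(P_x,P_y) = (8·P_y/P_x)², and y* = (M − P_x·x*)/P_y.
Plugging in: x* = (8·4.6/8)² = 21.16.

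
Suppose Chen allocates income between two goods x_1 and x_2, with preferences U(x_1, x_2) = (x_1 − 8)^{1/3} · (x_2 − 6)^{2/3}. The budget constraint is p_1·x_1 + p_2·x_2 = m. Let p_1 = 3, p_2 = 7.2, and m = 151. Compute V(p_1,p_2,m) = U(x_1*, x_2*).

MRS = (1/2)·(x_2−6)/(x_1−8). Tangency with p_1/p_2 gives x_2−6 = 2·(p_1/p_2)·(x_1−8).
After buying the subsistence bundle (8, 6), a share 1/3 of the remaining income goes to x_1: x_1* = 8 + 1/3·(m − 8p_1 − 6p_2)/p_1.
Discretionary income = 151 − 8·3 − 6·7.2 = 83.8; x_1* = 8 + 1/3·83.8/3 = 17.3111; x_2* = 6 + 2/3·83.8/7.2 = 13.7593.
Utility at the optimum: U(17.3111, 13.7593) = 8.2454.

V = 8.2454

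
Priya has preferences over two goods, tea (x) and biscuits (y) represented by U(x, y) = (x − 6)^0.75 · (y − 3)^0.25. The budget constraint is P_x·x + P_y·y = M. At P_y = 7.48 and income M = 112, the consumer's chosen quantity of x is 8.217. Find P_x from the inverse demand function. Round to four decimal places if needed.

P_x = 10

Let x' = x−6, y' = y−3. MRS = 3·y'/x' = P_x/P_y.
After buying the subsistence bundle (6, 3), a share 0.75 of the remaining income goes to x: x* = 6 + 0.75·(M − 6P_x − 3P_y)/P_x.
Set x* = 8.217 in the demand function and solve for P_x: P_x = 10.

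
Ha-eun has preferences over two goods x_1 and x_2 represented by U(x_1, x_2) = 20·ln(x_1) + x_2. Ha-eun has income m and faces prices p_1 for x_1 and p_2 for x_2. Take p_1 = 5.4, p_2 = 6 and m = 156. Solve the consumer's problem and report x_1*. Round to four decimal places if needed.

x_1* = 22.2222

Set MRS = p_1/p_2: (20/x_1)/1 = p_1/p_2.
So x_1*(p_1,p_2) = 20·p_2/p_1, independent of income; and x_2* = (m − 20·p_2)/p_2.
At the given prices: x_1* = 20·6/5.4 = 22.2222.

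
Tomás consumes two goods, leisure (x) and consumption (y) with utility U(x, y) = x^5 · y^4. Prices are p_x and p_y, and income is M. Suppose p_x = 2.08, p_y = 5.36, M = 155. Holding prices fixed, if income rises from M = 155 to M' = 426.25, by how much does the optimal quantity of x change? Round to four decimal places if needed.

MU_x/MU_y = (5·y)/(4·x); tangency sets this equal to p_x/p_y.
So 5·p_y·y = 4·p_x·x; combined with the budget, a share 5/9 of income goes to x.
Demand: x*(p_x,p_y,M) = 5/9·M/p_x and y* = 4/9·M/p_y.
At p_x=2.08, p_y=5.36, M=155: x* = 5/9·155/2.08 = 41.3996.
At M' = 426.25: x* = 113.8488. Change: 113.8488 − 41.3996 = 72.4493.

Δx* = 72.4493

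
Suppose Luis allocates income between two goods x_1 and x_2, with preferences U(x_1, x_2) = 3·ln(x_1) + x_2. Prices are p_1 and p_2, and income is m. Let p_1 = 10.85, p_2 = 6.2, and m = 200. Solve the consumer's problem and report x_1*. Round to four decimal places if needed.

x_1* = 1.7143

MU_x_1 = 3/x_1, MU_x_2 = 1. Tangency: 3/x_1 = p_1/p_2.
So x_1*(p_1,p_2) = 3·p_2/p_1, independent of income; and x_2* = (m − 3·p_2)/p_2.
At the given prices: x_1* = 3·6.2/10.85 = 1.7143.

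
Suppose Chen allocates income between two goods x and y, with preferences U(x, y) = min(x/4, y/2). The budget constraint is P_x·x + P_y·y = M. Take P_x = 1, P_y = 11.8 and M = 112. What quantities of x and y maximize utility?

x* = 16.2319, y* = 8.1159

Leontief preferences: the optimum is at the kink where x/4 = y/2, i.e. y = (1/2)·x.
Budget: P_x·x + P_y·(1/2)·x = M, so (4·P_x + 2·P_y)·x = 4·M.
Demand: x*(P_x,P_y,M) = 4·M/(4·P_x + 2·P_y), y* = 2·M/(4·P_x + 2·P_y).
Here 4·1 + 2·11.8 = 27.6, giving x* = 16.2319 and y* = 8.1159.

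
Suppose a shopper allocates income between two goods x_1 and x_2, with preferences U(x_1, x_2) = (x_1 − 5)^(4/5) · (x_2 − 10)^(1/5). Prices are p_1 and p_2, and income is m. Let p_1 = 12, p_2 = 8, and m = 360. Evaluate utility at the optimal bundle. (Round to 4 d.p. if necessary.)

Let x_1' = x_1−5, x_2' = x_2−10. MRS = 4·x_2'/x_1' = p_1/p_2.
Substituting into the budget: x_1* = 5 + 0.8·(m − 5·p_1 − 10·p_2)/p_1, and x_2* = 10 + 0.2·(…)/p_2.
Discretionary income = 360 − 5·12 − 10·8 = 220; x_1* = 5 + 0.8·220/12 = 19.6667; x_2* = 10 + 0.2·220/8 = 15.5.
Utility at the optimum: U(19.6667, 15.5) = 12.0542.

V = 12.0542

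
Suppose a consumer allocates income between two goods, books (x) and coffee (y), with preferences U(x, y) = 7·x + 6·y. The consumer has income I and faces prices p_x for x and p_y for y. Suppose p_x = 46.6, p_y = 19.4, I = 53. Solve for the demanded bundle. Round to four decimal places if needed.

y gives more utility per dollar, so spend all income on y: y* = I/p_y, x* = 0.
Numerically: x* = 0, y* = 2.732.

x* = 0, y* = 2.732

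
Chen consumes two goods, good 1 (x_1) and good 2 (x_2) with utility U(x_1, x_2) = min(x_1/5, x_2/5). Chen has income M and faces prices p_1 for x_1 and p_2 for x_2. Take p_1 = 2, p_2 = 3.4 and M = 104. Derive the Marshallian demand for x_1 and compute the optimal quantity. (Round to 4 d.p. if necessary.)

x_1* = 19.2593

Here 5·2 + 5·3.4 = 27, giving x_1* = 19.2593.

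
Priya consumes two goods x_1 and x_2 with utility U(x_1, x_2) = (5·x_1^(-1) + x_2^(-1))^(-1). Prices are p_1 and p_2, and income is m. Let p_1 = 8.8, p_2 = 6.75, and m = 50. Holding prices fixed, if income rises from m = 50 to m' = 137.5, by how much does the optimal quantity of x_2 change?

Δx_2* = 3.6483

From the CES first-order condition, 5·(x_2/x_1)^(2) = p_1/p_2.
Hence x_2/x_1 = ((1/5)·p_1/p_2)^(1/(2)), i.e. raised to the 0.5 power.
With the ratio pinned down, the budget gives x_1* = m/(p_1 + p_2·(x_2/x_1)) and x_2* = (x_2/x_1)·x_1*.
Numerically x_2/x_1 = 0.510628, so x_1* = 50/(8.8 + 6.75·0.510628) = 4.0827 and x_2* = 0.510628·4.0827 = 2.0848.
At m' = 137.5: x_2* = 5.7331. Change: 5.7331 − 2.0848 = 3.6483.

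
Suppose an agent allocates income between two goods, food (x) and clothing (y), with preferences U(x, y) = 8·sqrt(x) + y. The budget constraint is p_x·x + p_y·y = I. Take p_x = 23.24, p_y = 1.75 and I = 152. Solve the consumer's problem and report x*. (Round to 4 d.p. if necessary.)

Set MRS = p_x/p_y: 4·x^(−1/2) = p_x/p_y.
Thus x* = (4·p_y/p_x)² — independent of I — with the rest of income spent on y.
Plugging in: x* = (4·1.75/23.24)² = 0.0907.

x* = 0.0907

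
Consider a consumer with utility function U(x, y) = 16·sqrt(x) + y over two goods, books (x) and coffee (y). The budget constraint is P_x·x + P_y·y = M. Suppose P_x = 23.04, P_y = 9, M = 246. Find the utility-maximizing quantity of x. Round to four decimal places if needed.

Utility is quasi-linear in y; the FOC for x is 8/√x = P_x/P_y.
Thus x* = (8·P_y/P_x)² — independent of M — with the rest of income spent on y.
Plugging in: x* = (8·9/23.04)² = 9.7656.

x* = 9.7656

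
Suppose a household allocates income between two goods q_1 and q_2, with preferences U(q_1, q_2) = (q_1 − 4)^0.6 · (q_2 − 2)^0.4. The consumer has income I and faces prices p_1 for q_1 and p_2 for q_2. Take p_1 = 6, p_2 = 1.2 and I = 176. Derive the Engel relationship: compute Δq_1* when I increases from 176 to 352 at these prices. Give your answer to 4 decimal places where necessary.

Δq_1* = 17.6

MRS = (3/2)·(q_2−2)/(q_1−4). Tangency with p_1/p_2 gives q_2−2 = (2/3)·(p_1/p_2)·(q_1−4).
After buying the subsistence bundle (4, 2), a share 0.6 of the remaining income goes to q_1: q_1* = 4 + 0.6·(I − 4p_1 − 2p_2)/p_1.
Discretionary income = 176 − 4·6 − 2·1.2 = 149.6; q_1* = 4 + 0.6·149.6/6 = 18.96.
At I' = 352: q_1* = 36.56. Change: 36.56 − 18.96 = 17.6.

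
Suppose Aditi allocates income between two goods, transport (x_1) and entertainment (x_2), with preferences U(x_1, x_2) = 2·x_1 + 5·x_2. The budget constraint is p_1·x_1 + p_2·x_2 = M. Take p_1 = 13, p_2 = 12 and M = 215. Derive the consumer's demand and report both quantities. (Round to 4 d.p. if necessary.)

x_1* = 0, x_2* = 17.9167

x_2 gives more utility per dollar, so spend all income on x_2: x_2* = M/p_2, x_1* = 0.
Numerically: x_1* = 0, x_2* = 17.9167.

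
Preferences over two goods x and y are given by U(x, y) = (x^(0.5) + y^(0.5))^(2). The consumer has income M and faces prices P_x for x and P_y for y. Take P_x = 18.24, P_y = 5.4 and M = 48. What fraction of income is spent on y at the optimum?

MRS = MU_x/MU_y = (y/x)^(0.5). Set equal to P_x/P_y.
Hence y/x = (P_x/P_y)^(1/(0.5)), i.e. raised to the 2 power.
With the ratio pinned down, the budget gives x* = M/(P_x + P_y·(y/x)) and y* = (y/x)·x*.
Numerically y/x = 11.409383, so x* = 48/(18.24 + 5.4·11.409383) = 0.6011 and y* = 11.409383·0.6011 = 6.8584.
Expenditure on y: 5.4·6.8584 = 37.0355; share = 0.7716.

share on y = 0.7716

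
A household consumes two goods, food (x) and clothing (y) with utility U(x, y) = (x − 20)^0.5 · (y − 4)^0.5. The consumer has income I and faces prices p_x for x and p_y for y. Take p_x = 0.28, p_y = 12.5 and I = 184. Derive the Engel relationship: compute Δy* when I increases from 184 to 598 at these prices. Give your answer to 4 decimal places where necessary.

Let x' = x−20, y' = y−4. MRS = y'/x' = p_x/p_y.
Substituting into the budget: x* = 20 + 0.5·(I − 20·p_x − 4·p_y)/p_x, and y* = 4 + 0.5·(…)/p_y.
Discretionary income = 184 − 20·0.28 − 4·12.5 = 128.4; y* = 4 + 0.5·128.4/12.5 = 9.136.
At I' = 598: y* = 25.696. Change: 25.696 − 9.136 = 16.56.

Δy* = 16.56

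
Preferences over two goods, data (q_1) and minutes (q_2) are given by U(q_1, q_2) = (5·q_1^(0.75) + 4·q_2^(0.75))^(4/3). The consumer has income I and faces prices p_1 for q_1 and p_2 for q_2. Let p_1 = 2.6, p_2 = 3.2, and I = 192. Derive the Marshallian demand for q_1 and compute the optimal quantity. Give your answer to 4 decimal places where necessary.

From the CES first-order condition, (5/4)·(q_2/q_1)^(0.25) = p_1/p_2.
Hence q_2/q_1 = ((4/5)·p_1/p_2)^(1/(0.25)), i.e. raised to the 4 power.
Substitute q_2 = (q_2/q_1)·q_1 into the budget: q_1* = I/(p_1 + p_2·(q_2/q_1)).
Numerically q_2/q_1 = 0.178506, so q_1* = 192/(2.6 + 3.2·0.178506) = 60.5445.

q_1* = 60.5445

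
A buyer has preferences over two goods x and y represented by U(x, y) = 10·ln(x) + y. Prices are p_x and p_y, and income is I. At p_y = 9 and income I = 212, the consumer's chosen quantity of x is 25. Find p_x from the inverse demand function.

p_x = 3.6

Set MRS = p_x/p_y: (10/x)/1 = p_x/p_y.
So x*(p_x,p_y) = 10·p_y/p_x, independent of income; and y* = (I − 10·p_y)/p_y.
Set x* = 25 in the demand function and solve for p_x: p_x = 3.6.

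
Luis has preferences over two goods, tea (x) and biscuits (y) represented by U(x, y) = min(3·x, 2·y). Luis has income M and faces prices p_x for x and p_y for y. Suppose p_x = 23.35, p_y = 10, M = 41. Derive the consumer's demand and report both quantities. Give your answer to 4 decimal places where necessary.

Demand: x*(p_x,p_y,M) = 2·M/(2·p_x + 3·p_y), y* = 3·M/(2·p_x + 3·p_y).
Here 2·23.35 + 3·10 = 76.7, giving x* = 1.0691 and y* = 1.6037.

x* = 1.0691, y* = 1.6037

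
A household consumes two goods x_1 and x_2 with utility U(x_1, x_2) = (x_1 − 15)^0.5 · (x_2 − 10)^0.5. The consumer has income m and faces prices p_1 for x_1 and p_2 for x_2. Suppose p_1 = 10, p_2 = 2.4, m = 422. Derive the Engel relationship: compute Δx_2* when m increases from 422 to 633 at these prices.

Δx_2* = 43.9583

Substituting into the budget: x_1* = 15 + 0.5·(m − 15·p_1 − 10·p_2)/p_1, and x_2* = 10 + 0.5·(…)/p_2.
Discretionary income = 422 − 15·10 − 10·2.4 = 248; x_2* = 10 + 0.5·248/2.4 = 61.6667.
At m' = 633: x_2* = 105.625. Change: 105.625 − 61.6667 = 43.9583.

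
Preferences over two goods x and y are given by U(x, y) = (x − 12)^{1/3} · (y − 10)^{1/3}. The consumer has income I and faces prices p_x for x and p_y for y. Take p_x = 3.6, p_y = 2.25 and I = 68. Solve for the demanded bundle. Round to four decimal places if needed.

This is Cobb-Douglas in (x−12, y−10): tangency gives 1/3·p_y·(y−10) = 1/3·p_x·(x−12).
After buying the subsistence bundle (12, 10), a share 0.5 of the remaining income goes to x: x* = 12 + 0.5·(I − 12p_x − 10p_y)/p_x.
Discretionary income = 68 − 12·3.6 − 10·2.25 = 2.3; x* = 12 + 0.5·2.3/3.6 = 12.3194; y* = 10 + 0.5·2.3/2.25 = 10.5111.

x* = 12.3194, y* = 10.5111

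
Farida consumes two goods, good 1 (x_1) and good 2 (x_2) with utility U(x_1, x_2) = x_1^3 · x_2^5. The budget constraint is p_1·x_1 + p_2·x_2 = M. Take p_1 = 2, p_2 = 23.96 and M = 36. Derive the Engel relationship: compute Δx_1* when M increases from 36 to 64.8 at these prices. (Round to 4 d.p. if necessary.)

Δx_1* = 5.4

The MRS is (3/5)·x_2/x_1. Set MRS = p_1/p_2.
So 3·p_2·x_2 = 5·p_1·x_1; combined with the budget, a share 0.375 of income goes to x_1.
Demand: x_1*(p_1,p_2,M) = 0.375·M/p_1 and x_2* = 0.625·M/p_2.
At p_1=2, p_2=23.96, M=36: x_1* = 0.375·36/2 = 6.75.
At M' = 64.8: x_1* = 12.15. Change: 12.15 − 6.75 = 5.4.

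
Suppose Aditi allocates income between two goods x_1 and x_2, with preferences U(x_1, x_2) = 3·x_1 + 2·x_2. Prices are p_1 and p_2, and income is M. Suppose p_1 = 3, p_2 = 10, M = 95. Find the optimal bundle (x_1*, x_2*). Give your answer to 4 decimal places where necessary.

x_1 gives more utility per dollar, so spend all income on x_1: x_1* = M/p_1, x_2* = 0.
Numerically: x_1* = 31.6667, x_2* = 0.

x_1* = 31.6667, x_2* = 0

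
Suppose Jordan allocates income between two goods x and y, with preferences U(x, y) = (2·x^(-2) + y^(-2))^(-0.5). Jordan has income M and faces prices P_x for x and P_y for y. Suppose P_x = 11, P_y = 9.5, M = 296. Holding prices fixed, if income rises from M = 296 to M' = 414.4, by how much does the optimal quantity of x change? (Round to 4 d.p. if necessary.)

MU_x ∝ 2·x^(-3), MU_y ∝ y^(-3), so MRS = 2·(y/x)^(3) = P_x/P_y.
Solve for the ratio: y/x = [(1/2)·P_x/P_y]^(1/3).
With the ratio pinned down, the budget gives x* = M/(P_x + P_y·(y/x)) and y* = (y/x)·x*.
Numerically y/x = 0.83345, so x* = 296/(11 + 9.5·0.83345) = 15.6467.
At M' = 414.4: x* = 21.9053. Change: 21.9053 − 15.6467 = 6.2587.

Δx* = 6.2587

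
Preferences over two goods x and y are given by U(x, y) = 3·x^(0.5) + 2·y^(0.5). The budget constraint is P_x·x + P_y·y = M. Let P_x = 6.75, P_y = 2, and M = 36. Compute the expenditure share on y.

share on y = 0.6

MRS = MU_x/MU_y = (3/2)·(y/x)^(0.5). Set equal to P_x/P_y.
Solve for the ratio: y/x = [(2/3)·P_x/P_y]^(2).
With the ratio pinned down, the budget gives x* = M/(P_x + P_y·(y/x)) and y* = (y/x)·x*.
Numerically y/x = 5.0625, so x* = 36/(6.75 + 2·5.0625) = 2.1333 and y* = 5.0625·2.1333 = 10.8.
Expenditure on y: 2·10.8 = 21.6; share = 0.6.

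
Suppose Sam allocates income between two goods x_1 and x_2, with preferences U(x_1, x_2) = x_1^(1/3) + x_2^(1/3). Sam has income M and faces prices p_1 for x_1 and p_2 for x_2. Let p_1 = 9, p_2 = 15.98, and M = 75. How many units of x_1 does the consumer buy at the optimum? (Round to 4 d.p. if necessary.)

With the ratio pinned down, the budget gives x_1* = M/(p_1 + p_2·(x_2/x_1)) and x_2* = (x_2/x_1)·x_1*.
Numerically x_2/x_1 = 0.422667, so x_1* = 75/(9 + 15.98·0.422667) = 4.7606.

x_1* = 4.7606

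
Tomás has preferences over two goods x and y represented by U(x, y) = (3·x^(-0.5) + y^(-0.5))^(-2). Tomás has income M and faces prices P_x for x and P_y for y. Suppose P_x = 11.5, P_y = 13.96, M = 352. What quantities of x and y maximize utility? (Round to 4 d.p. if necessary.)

Numerically y/x = 0.422468, so x* = 352/(11.5 + 13.96·0.422468) = 20.2326 and y* = 0.422468·20.2326 = 8.5476.

x* = 20.2326, y* = 8.5476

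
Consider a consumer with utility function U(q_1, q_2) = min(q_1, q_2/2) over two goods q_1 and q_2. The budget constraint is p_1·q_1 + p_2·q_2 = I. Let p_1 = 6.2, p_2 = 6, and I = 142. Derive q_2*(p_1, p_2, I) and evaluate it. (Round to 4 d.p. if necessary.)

With perfect complements, no substitution: consume in ratio q_1:q_2 = 1:2.
Budget: p_1·q_1 + p_2·2·q_1 = I, so (p_1 + 2·p_2)·q_1 = I.
Demand: q_1*(p_1,p_2,I) = I/(p_1 + 2·p_2), q_2* = 2·I/(p_1 + 2·p_2).
Here 6.2 + 2·6 = 18.2, giving q_2* = 15.6044.

q_2* = 15.6044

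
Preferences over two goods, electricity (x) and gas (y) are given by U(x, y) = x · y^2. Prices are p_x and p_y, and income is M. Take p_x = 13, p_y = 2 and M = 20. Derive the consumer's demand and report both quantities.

Tangency: MRS = (1/2)·y/x = p_x/p_y.
So p_y·y = 2·p_x·x; combined with the budget, a share 1/3 of income goes to x.
Demand: x*(p_x,p_y,M) = 1/3·M/p_x and y* = 2/3·M/p_y.
At p_x=13, p_y=2, M=20: x* = 1/3·20/13 = 0.5128, y* = 6.6667.

x* = 0.5128, y* = 6.6667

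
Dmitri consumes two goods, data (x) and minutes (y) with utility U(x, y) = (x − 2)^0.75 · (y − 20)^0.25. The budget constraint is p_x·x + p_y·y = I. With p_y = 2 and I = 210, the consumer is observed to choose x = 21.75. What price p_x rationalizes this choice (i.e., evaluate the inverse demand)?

p_x = 6

This is Cobb-Douglas in (x−2, y−20): tangency gives 0.75·p_y·(y−20) = 0.25·p_x·(x−2).
After buying the subsistence bundle (2, 20), a share 0.75 of the remaining income goes to x: x* = 2 + 0.75·(I − 2p_x − 20p_y)/p_x.
Set x* = 21.75 in the demand function and solve for p_x: p_x = 6.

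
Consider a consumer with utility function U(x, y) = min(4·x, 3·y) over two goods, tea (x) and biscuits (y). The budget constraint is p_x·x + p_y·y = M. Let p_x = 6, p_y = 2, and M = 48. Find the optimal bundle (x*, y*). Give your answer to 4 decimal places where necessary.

Leontief preferences: the optimum is at the kink where x/3 = y/4, i.e. y = (4/3)·x.
Budget: p_x·x + p_y·(4/3)·x = M, so (3·p_x + 4·p_y)·x = 3·M.
Demand: x*(p_x,p_y,M) = 3·M/(3·p_x + 4·p_y), y* = 4·M/(3·p_x + 4·p_y).
Here 3·6 + 4·2 = 26, giving x* = 5.5385 and y* = 7.3846.

x* = 5.5385, y* = 7.3846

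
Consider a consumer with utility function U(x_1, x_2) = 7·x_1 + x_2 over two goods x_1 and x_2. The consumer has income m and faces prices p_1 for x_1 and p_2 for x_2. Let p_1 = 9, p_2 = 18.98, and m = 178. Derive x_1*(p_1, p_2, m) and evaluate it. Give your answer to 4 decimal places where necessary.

Perfect substitutes: compare marginal utility per dollar. 7/p_1 vs 1/p_2 → 0.7778 vs 0.0527.
x_1 gives more utility per dollar, so spend all income on x_1: x_1* = m/p_1, x_2* = 0.
Numerically: x_1* = 19.7778, x_2* = 0.

x_1* = 19.7778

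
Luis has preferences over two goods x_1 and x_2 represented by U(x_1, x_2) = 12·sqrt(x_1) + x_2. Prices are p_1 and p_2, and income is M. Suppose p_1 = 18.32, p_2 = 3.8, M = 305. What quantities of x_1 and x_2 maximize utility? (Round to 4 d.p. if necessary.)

MU_x_1 = 6/√x_1, MU_x_2 = 1. Tangency: 6/√x_1 = p_1/p_2.
Thus x_1* = (6·p_2/p_1)² — independent of M — with the rest of income spent on x_2.
Plugging in: x_1* = (6·3.8/18.32)² = 1.5489, x_2* = 72.7959.

x_1* = 1.5489, x_2* = 72.7959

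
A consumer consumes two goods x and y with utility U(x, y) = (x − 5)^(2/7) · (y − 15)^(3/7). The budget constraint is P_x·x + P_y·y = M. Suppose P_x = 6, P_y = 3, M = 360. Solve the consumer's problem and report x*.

x* = 24

This is Cobb-Douglas in (x−5, y−15): tangency gives 2/7·P_y·(y−15) = 3/7·P_x·(x−5).
After buying the subsistence bundle (5, 15), a share 0.4 of the remaining income goes to x: x* = 5 + 0.4·(M − 5P_x − 15P_y)/P_x.
Discretionary income = 360 − 5·6 − 15·3 = 285; x* = 5 + 0.4·285/6 = 24.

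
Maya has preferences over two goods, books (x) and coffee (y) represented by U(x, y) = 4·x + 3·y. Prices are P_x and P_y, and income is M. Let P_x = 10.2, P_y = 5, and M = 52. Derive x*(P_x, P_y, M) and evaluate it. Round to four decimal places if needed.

Linear utility — the consumer picks whichever good has higher MU/price: 4/10.2 = 0.3922 vs 3/5 = 0.6.
y gives more utility per dollar, so spend all income on y: y* = M/P_y, x* = 0.
Numerically: x* = 0, y* = 10.4.

x* = 0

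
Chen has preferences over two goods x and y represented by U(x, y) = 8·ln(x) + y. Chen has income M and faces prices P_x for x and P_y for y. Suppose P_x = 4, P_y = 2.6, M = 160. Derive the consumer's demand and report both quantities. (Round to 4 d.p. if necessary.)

x* = 5.2, y* = 53.5385

Set MRS = P_x/P_y: (8/x)/1 = P_x/P_y.
So x*(P_x,P_y) = 8·P_y/P_x, independent of income; and y* = (M − 8·P_y)/P_y.
At the given prices: x* = 8·2.6/4 = 5.2, and y* = 53.5385.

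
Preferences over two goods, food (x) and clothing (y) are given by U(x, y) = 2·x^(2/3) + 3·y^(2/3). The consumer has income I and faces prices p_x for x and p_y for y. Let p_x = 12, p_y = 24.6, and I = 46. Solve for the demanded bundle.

x* = 2.126, y* = 0.8329

MU_x ∝ 2·x^(-1/3), MU_y ∝ 3·y^(-1/3), so MRS = (2/3)·(y/x)^(1/3) = p_x/p_y.
Hence y/x = ((3/2)·p_x/p_y)^(1/(1/3)), i.e. raised to the 3 power.
With the ratio pinned down, the budget gives x* = I/(p_x + p_y·(y/x)) and y* = (y/x)·x*.
Numerically y/x = 0.391753, so x* = 46/(12 + 24.6·0.391753) = 2.126 and y* = 0.391753·2.126 = 0.8329.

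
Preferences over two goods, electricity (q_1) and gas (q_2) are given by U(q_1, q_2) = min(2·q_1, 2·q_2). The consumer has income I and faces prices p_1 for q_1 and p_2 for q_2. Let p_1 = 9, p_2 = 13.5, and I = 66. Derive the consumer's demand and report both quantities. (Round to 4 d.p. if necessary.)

Leontief preferences: the optimum is at the kink where q_1/2 = q_2/2, i.e. q_2 = q_1.
Budget: p_1·q_1 + p_2·q_1 = I, so (2·p_1 + 2·p_2)·q_1 = 2·I.
Demand: q_1*(p_1,p_2,I) = 2·I/(2·p_1 + 2·p_2), q_2* = 2·I/(2·p_1 + 2·p_2).
Here 2·9 + 2·13.5 = 45, giving q_1* = 2.9333 and q_2* = 2.9333.

q_1* = 2.9333, q_2* = 2.9333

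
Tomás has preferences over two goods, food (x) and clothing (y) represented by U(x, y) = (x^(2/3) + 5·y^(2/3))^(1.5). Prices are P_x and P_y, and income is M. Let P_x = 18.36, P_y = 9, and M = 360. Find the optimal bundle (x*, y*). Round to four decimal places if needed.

x* = 0.0376, y* = 39.9233

MU_x ∝ x^(-1/3), MU_y ∝ 5·y^(-1/3), so MRS = (1/5)·(y/x)^(1/3) = P_x/P_y.
Hence y/x = (5·P_x/P_y)^(1/(1/3)), i.e. raised to the 3 power.
With the ratio pinned down, the budget gives x* = M/(P_x + P_y·(y/x)) and y* = (y/x)·x*.
Numerically y/x = 1061.208, so x* = 360/(18.36 + 9·1061.208) = 0.0376 and y* = 1061.208·0.0376 = 39.9233.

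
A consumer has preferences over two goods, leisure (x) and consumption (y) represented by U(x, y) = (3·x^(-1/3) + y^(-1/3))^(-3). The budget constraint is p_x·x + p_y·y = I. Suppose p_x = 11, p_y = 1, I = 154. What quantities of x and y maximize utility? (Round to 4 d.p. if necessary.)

x* = 11.2823, y* = 29.8951

From the CES first-order condition, 3·(y/x)^(4/3) = p_x/p_y.
Hence y/x = ((1/3)·p_x/p_y)^(1/(4/3)), i.e. raised to the 0.75 power.
Substitute y = (y/x)·x into the budget: x* = I/(p_x + p_y·(y/x)).
Numerically y/x = 2.649742, so x* = 154/(11 + 1·2.649742) = 11.2823 and y* = 2.649742·11.2823 = 29.8951.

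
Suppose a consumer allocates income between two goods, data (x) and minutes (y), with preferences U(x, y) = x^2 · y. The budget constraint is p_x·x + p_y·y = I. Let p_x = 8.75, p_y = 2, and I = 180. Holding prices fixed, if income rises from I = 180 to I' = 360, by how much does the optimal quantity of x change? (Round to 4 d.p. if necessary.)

Δx* = 13.7143

Tangency: MRS = 2·y/x = p_x/p_y.
Rearranging, p_y·y = (1/2)·p_x·x. Substituting into the budget gives p_x·x·(1 + (1/2)) = I.
Demand: x*(p_x,p_y,I) = 2/3·I/p_x and y* = 1/3·I/p_y.
At p_x=8.75, p_y=2, I=180: x* = 2/3·180/8.75 = 13.7143.
At I' = 360: x* = 27.4286. Change: 27.4286 − 13.7143 = 13.7143.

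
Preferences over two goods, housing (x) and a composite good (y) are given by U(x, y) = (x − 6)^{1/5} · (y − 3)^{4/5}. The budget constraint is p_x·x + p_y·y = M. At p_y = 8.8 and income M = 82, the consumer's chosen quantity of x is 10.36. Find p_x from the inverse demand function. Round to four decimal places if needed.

Let x' = x−6, y' = y−3. MRS = (1/4)·y'/x' = p_x/p_y.
After buying the subsistence bundle (6, 3), a share 0.2 of the remaining income goes to x: x* = 6 + 0.2·(M − 6p_x − 3p_y)/p_x.
Set x* = 10.36 in the demand function and solve for p_x: p_x = 2.

p_x = 2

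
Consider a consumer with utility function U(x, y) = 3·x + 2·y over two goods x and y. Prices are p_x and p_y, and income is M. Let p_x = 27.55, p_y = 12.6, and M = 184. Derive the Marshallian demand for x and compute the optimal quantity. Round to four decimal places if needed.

x* = 0

y gives more utility per dollar, so spend all income on y: y* = M/p_y, x* = 0.
Numerically: x* = 0, y* = 14.6032.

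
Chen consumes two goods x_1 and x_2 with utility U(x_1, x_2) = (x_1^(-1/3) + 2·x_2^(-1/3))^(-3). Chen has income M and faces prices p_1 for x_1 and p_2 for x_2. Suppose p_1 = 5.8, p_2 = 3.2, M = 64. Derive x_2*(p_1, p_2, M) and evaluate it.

MU_x_1 ∝ x_1^(-4/3), MU_x_2 ∝ 2·x_2^(-4/3), so MRS = (1/2)·(x_2/x_1)^(4/3) = p_1/p_2.
Hence x_2/x_1 = (2·p_1/p_2)^(1/(4/3)), i.e. raised to the 0.75 power.
With the ratio pinned down, the budget gives x_1* = M/(p_1 + p_2·(x_2/x_1)) and x_2* = (x_2/x_1)·x_1*.
Numerically x_2/x_1 = 2.627127, so x_1* = 64/(5.8 + 3.2·2.627127) = 4.5049 and x_2* = 2.627127·4.5049 = 11.8349.

x_2* = 11.8349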